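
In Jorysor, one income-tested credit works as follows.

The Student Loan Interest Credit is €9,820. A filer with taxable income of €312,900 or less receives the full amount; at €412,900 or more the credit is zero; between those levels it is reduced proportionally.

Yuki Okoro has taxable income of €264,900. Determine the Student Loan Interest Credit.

€9,820

Student Loan Interest Credit: €264,900 is at or below the €312,900 threshold, so the full €9,820 applies.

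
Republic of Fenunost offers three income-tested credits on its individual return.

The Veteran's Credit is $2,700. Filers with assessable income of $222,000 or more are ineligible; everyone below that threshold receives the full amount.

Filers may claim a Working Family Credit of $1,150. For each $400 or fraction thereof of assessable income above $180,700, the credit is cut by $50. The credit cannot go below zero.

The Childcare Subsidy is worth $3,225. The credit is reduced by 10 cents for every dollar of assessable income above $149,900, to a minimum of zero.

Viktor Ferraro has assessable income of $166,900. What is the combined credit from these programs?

Veteran's Credit: $166,900 is below the $222,000 cutoff, so the full $2,700 applies.
Working Family Credit: $166,900 is at or below the $180,700 threshold, so the full $1,150 applies.
Childcare Subsidy: 10% of the $17,000 excess over $149,900 is $1,700; credit = $3,225 − $1,700 = $1,525.
Total: $2,700 + $1,150 + $1,525 = $5,375.

$5,375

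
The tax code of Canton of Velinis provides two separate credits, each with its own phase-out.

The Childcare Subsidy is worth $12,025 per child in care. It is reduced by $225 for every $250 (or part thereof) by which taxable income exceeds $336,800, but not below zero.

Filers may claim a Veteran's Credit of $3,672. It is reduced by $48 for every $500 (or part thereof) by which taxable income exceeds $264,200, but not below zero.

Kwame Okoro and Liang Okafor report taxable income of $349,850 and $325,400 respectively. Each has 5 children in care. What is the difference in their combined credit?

Kwame ($349,850): Childcare Subsidy: base = 5 × $12,025 = $60,125. income exceeds $336,800 by $13,050, which is 53 full-or-partial $250 increments; reduction = 53 × $225 = $11,925, leaving $48,200. Veteran's Credit: income exceeds $264,200 by $85,650 → 172 increments × $48 = $8,256 ≥ base, so the credit is $0. total $48,200 + $0 = $48,200
Liang ($325,400): Childcare Subsidy: base = 5 × $12,025 = $60,125. $325,400 is at or below the $336,800 threshold, so the full $60,125 applies. Veteran's Credit: income exceeds $264,200 by $61,200 → 123 increments × $48 = $5,904 ≥ base, so the credit is $0. total $60,125 + $0 = $60,125
Difference: |$48,200 − $60,125| = $11,925.

$11,925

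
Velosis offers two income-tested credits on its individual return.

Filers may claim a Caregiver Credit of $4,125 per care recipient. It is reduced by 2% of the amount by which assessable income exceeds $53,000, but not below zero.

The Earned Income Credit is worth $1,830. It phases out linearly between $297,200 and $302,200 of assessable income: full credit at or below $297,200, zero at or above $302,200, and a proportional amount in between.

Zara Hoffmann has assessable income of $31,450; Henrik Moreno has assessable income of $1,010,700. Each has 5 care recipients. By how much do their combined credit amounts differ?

Zara ($31,450): Caregiver Credit: base = 5 × $4,125 = $20,625. $31,450 is at or below the $53,000 threshold, so the full $20,625 applies. Earned Income Credit: $31,450 is at or below the $297,200 threshold, so the full $1,830 applies. total $20,625 + $1,830 = $22,455
Henrik ($1,010,700): Caregiver Credit: base = 5 × $4,125 = $20,625. 2% of the $957,700 excess over $53,000 is $19,154; credit = $20,625 − $19,154 = $1,471. Earned Income Credit: $1,010,700 is at or above $302,200, so the credit is $0. total $1,471 + $0 = $1,471
Difference: |$22,455 − $1,471| = $20,984.

$20,984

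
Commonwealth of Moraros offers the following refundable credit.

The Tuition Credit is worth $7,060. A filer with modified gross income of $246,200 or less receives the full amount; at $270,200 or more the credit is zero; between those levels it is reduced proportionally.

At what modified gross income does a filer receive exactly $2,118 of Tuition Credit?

$2,118 is 2,118/7,060 of the full $7,060, so 4,942/7,060 of the $24,000 range has been used: income = $246,200 + $24,000 × 4,942/7,060 = $263,000.

$263,000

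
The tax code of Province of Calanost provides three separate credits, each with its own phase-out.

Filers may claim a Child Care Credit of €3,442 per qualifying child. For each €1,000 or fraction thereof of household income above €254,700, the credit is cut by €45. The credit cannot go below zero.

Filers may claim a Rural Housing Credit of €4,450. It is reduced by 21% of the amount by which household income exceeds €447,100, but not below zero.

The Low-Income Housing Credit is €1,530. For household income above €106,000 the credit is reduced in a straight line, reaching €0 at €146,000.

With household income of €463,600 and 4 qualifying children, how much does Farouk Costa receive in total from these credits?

€5,348

Child Care Credit: base = 4 × €3,442 = €13,768. income exceeds €254,700 by €208,900, which is 209 full-or-partial €1,000 increments; reduction = 209 × €45 = €9,405, leaving €4,363.
Rural Housing Credit: 21% of the €16,500 excess over €447,100 is €3,465; credit = €4,450 − €3,465 = €985.
Low-Income Housing Credit: €463,600 is at or above €146,000, so the credit is €0.
Total: €4,363 + €985 + €0 = €5,348.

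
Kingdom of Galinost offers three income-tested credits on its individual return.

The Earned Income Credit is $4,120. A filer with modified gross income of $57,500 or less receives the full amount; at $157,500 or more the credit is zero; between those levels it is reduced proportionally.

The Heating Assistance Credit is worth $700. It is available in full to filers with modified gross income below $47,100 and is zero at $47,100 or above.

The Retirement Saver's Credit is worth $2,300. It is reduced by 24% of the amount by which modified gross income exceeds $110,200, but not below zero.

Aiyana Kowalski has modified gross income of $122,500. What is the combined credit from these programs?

Earned Income Credit: $122,500 is $65,000 into a $100,000 phase-out range, leaving 35,000/100,000 of the credit: $4,120 × 35,000/100,000 = $1,442.
Heating Assistance Credit: $122,500 meets or exceeds the $47,100 cutoff, so the credit is $0.
Retirement Saver's Credit: 24% of the $12,300 excess over $110,200 is $2,952 ≥ base, so the credit is $0.
Total: $1,442 + $0 + $0 = $1,442.

$1,442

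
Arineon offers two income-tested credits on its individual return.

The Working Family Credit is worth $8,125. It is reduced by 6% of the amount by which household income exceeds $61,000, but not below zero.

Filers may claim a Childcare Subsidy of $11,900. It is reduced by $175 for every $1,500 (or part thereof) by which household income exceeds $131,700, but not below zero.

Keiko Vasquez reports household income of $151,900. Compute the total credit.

Working Family Credit: 6% of the $90,900 excess over $61,000 is $5,454; credit = $8,125 − $5,454 = $2,671.
Childcare Subsidy: income exceeds $131,700 by $20,200, which is 14 full-or-partial $1,500 increments; reduction = 14 × $175 = $2,450, leaving $9,450.
Total: $2,671 + $9,450 = $12,121.

$12,121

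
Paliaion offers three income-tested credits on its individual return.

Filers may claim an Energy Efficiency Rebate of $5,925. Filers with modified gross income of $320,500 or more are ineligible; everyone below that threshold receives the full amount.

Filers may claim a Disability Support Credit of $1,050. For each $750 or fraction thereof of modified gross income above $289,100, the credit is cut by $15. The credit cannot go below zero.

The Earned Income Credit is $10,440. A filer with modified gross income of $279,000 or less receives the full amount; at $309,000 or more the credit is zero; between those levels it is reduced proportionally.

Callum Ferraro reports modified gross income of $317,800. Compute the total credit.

$6,390

Energy Efficiency Rebate: $317,800 is below the $320,500 cutoff, so the full $5,925 applies.
Disability Support Credit: income exceeds $289,100 by $28,700, which is 39 full-or-partial $750 increments; reduction = 39 × $15 = $585, leaving $465.
Earned Income Credit: $317,800 is at or above $309,000, so the credit is $0.
Total: $5,925 + $465 + $0 = $6,390.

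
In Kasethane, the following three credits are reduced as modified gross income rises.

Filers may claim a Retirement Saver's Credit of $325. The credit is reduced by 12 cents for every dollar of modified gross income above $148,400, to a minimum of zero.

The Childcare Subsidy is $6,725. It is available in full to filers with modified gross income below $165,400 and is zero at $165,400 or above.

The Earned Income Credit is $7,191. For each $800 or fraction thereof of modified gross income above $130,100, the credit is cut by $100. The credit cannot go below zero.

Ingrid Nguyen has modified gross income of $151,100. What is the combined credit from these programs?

$11,217

Retirement Saver's Credit: 12% of the $2,700 excess over $148,400 is $324; credit = $325 − $324 = $1.
Childcare Subsidy: $151,100 is below the $165,400 cutoff, so the full $6,725 applies.
Earned Income Credit: income exceeds $130,100 by $21,000, which is 27 full-or-partial $800 increments; reduction = 27 × $100 = $2,700, leaving $4,491.
Total: $1 + $6,725 + $4,491 = $11,217.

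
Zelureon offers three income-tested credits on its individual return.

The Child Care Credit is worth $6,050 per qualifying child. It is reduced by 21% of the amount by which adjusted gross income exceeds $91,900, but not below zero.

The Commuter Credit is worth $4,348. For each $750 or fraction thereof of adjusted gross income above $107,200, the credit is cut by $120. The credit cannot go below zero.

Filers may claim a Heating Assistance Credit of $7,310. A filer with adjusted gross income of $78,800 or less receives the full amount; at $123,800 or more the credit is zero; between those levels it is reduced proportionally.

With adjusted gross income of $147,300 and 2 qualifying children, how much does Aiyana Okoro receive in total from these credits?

Child Care Credit: base = 2 × $6,050 = $12,100. 21% of the $55,400 excess over $91,900 is $11,634; credit = $12,100 − $11,634 = $466.
Commuter Credit: income exceeds $107,200 by $40,100 → 54 increments × $120 = $6,480 ≥ base, so the credit is $0.
Heating Assistance Credit: $147,300 is at or above $123,800, so the credit is $0.
Total: $466 + $0 + $0 = $466.

$466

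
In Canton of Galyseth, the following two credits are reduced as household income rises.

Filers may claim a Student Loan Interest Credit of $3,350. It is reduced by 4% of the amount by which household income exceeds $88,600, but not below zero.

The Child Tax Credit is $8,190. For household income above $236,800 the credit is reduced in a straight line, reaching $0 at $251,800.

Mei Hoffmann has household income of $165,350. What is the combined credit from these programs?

Student Loan Interest Credit: 4% of the $76,750 excess over $88,600 is $3,070; credit = $3,350 − $3,070 = $280.
Child Tax Credit: $165,350 is at or below the $236,800 threshold, so the full $8,190 applies.
Total: $280 + $8,190 = $8,470.

$8,470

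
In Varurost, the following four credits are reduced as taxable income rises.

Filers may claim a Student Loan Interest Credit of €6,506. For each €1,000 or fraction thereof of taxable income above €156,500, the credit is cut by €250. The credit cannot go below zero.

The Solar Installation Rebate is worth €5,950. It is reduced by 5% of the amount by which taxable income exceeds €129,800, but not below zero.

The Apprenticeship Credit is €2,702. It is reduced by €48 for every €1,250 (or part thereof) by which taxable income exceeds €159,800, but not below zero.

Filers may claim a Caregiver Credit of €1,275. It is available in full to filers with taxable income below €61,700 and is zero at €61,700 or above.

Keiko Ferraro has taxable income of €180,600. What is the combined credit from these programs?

Student Loan Interest Credit: income exceeds €156,500 by €24,100, which is 25 full-or-partial €1,000 increments; reduction = 25 × €250 = €6,250, leaving €256.
Solar Installation Rebate: 5% of the €50,800 excess over €129,800 is €2,540; credit = €5,950 − €2,540 = €3,410.
Apprenticeship Credit: income exceeds €159,800 by €20,800, which is 17 full-or-partial €1,250 increments; reduction = 17 × €48 = €816, leaving €1,886.
Caregiver Credit: €180,600 meets or exceeds the €61,700 cutoff, so the credit is €0.
Total: €256 + €3,410 + €1,886 + €0 = €5,552.

€5,552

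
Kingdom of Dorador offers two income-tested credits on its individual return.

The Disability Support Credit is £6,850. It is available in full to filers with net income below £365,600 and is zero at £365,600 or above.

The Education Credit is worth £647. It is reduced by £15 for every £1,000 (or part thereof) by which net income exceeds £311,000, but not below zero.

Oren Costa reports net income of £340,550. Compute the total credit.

£7,047

Disability Support Credit: £340,550 is below the £365,600 cutoff, so the full £6,850 applies.
Education Credit: income exceeds £311,000 by £29,550, which is 30 full-or-partial £1,000 increments; reduction = 30 × £15 = £450, leaving £197.
Total: £6,850 + £197 = £7,047.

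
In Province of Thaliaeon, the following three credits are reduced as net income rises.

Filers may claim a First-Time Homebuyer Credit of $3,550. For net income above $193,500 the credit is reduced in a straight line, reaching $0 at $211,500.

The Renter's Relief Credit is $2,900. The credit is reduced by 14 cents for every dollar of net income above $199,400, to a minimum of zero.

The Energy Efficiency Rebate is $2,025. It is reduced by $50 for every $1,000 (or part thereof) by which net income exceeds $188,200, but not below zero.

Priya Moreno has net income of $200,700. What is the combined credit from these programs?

First-Time Homebuyer Credit: $200,700 is $7,200 into a $18,000 phase-out range, leaving 10,800/18,000 of the credit: $3,550 × 10,800/18,000 = $2,130.
Renter's Relief Credit: 14% of the $1,300 excess over $199,400 is $182; credit = $2,900 − $182 = $2,718.
Energy Efficiency Rebate: income exceeds $188,200 by $12,500, which is 13 full-or-partial $1,000 increments; reduction = 13 × $50 = $650, leaving $1,375.
Total: $2,130 + $2,718 + $1,375 = $6,223.

$6,223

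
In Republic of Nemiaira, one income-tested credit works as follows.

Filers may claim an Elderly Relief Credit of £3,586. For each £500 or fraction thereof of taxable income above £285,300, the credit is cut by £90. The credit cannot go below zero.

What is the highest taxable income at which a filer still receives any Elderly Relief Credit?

£304,800

After 39 increments the reduction is 39 × £90 = £3,510, leaving £76; one more increment wipes it out. Increment 39 ends at excess 39 × £500 = £19,500, so the highest qualifying income is £285,300 + £19,500 = £304,800.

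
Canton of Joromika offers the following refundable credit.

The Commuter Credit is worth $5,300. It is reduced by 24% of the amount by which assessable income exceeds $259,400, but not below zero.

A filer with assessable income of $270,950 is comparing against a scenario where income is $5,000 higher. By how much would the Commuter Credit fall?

At $270,950 — 24% of the $11,550 excess over $259,400 is $2,772; credit = $5,300 − $2,772 = $2,528.
At $275,950 — 24% of the $16,550 excess over $259,400 is $3,972; credit = $5,300 − $3,972 = $1,328.
Lost: $2,528 − $1,328 = $1,200.

$1,200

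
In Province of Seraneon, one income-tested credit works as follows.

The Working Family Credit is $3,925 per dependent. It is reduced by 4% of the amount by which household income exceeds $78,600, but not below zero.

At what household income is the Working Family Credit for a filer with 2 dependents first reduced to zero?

$274,850

Full credit = 2 × $3,925 = $7,850.
The credit falls by 4% of each dollar above $78,600, so it reaches zero when the excess is $7,850 / 4% = $196,250: income = $78,600 + $196,250 = $274,850.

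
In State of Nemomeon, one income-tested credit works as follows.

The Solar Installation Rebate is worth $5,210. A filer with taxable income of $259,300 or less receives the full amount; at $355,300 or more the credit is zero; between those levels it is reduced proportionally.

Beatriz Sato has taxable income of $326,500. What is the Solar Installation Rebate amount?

$1,563

Solar Installation Rebate: $326,500 is $67,200 into a $96,000 phase-out range, leaving 28,800/96,000 of the credit: $5,210 × 28,800/96,000 = $1,563.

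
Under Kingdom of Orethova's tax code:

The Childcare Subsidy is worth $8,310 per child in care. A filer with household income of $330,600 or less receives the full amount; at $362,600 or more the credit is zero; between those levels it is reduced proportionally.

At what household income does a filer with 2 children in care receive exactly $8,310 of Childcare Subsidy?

$346,600

Full credit = 2 × $8,310 = $16,620.
$8,310 is 8,310/16,620 of the full $16,620, so 8,310/16,620 of the $32,000 range has been used: income = $330,600 + $32,000 × 8,310/16,620 = $346,600.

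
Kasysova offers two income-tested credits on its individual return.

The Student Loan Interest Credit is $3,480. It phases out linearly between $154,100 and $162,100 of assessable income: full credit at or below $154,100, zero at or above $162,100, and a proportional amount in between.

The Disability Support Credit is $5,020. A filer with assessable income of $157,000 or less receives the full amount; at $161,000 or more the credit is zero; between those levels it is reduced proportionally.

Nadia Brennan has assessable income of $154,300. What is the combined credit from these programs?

$8,413

Student Loan Interest Credit: $154,300 is $200 into a $8,000 phase-out range, leaving 7,800/8,000 of the credit: $3,480 × 7,800/8,000 = $3,393.
Disability Support Credit: $154,300 is at or below the $157,000 threshold, so the full $5,020 applies.
Total: $3,393 + $5,020 = $8,413.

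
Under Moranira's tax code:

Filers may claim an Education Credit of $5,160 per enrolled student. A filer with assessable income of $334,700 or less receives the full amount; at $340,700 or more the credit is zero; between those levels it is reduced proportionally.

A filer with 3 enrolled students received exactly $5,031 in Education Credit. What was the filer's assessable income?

Full credit = 3 × $5,160 = $15,480.
$5,031 is 5,031/15,480 of the full $15,480, so 10,449/15,480 of the $6,000 range has been used: income = $334,700 + $6,000 × 10,449/15,480 = $338,750.

$338,750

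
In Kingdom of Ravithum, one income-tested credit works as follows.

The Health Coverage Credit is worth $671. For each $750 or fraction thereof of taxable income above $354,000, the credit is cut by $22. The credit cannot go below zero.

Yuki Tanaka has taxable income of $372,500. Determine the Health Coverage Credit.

Health Coverage Credit: income exceeds $354,000 by $18,500, which is 25 full-or-partial $750 increments; reduction = 25 × $22 = $550, leaving $121.

$121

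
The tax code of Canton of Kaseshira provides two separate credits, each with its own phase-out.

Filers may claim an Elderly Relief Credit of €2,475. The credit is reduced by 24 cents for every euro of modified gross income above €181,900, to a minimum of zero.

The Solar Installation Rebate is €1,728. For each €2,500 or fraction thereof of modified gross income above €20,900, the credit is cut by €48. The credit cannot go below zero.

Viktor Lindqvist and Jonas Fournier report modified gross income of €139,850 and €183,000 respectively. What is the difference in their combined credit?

€264

Viktor (€139,850): Elderly Relief Credit: €139,850 is at or below the €181,900 threshold, so the full €2,475 applies. Solar Installation Rebate: income exceeds €20,900 by €118,950 → 48 increments × €48 = €2,304 ≥ base, so the credit is €0. total €2,475 + €0 = €2,475
Jonas (€183,000): Elderly Relief Credit: 24% of the €1,100 excess over €181,900 is €264; credit = €2,475 − €264 = €2,211. Solar Installation Rebate: income exceeds €20,900 by €162,100 → 65 increments × €48 = €3,120 ≥ base, so the credit is €0. total €2,211 + €0 = €2,211
Difference: |€2,475 − €2,211| = €264.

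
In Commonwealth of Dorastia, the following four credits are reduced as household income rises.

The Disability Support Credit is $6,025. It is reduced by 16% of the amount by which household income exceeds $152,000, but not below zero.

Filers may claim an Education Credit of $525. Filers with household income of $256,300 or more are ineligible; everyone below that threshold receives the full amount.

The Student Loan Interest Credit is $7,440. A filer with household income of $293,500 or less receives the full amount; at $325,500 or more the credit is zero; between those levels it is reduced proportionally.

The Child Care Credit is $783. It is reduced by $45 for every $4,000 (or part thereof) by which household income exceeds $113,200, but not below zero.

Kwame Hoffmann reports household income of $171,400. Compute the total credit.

Disability Support Credit: 16% of the $19,400 excess over $152,000 is $3,104; credit = $6,025 − $3,104 = $2,921.
Education Credit: $171,400 is below the $256,300 cutoff, so the full $525 applies.
Student Loan Interest Credit: $171,400 is at or below the $293,500 threshold, so the full $7,440 applies.
Child Care Credit: income exceeds $113,200 by $58,200, which is 15 full-or-partial $4,000 increments; reduction = 15 × $45 = $675, leaving $108.
Total: $2,921 + $525 + $7,440 + $108 = $10,994.

$10,994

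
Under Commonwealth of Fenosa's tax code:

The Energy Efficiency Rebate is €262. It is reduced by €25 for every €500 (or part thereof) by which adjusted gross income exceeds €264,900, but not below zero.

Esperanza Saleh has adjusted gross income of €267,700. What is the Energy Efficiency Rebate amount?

Energy Efficiency Rebate: income exceeds €264,900 by €2,800, which is 6 full-or-partial €500 increments; reduction = 6 × €25 = €150, leaving €112.

€112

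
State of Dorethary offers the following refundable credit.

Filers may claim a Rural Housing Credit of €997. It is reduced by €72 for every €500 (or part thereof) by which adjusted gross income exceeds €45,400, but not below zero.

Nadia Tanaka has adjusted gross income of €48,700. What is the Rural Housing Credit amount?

Rural Housing Credit: income exceeds €45,400 by €3,300, which is 7 full-or-partial €500 increments; reduction = 7 × €72 = €504, leaving €493.

€493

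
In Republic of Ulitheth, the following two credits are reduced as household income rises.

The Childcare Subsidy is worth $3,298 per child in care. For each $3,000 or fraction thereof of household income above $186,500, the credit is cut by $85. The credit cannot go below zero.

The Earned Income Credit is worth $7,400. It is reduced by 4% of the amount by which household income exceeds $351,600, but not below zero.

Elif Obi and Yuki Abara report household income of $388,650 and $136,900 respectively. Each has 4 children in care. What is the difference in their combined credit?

Elif ($388,650): Childcare Subsidy: base = 4 × $3,298 = $13,192. income exceeds $186,500 by $202,150, which is 68 full-or-partial $3,000 increments; reduction = 68 × $85 = $5,780, leaving $7,412. Earned Income Credit: 4% of the $37,050 excess over $351,600 is $1,482; credit = $7,400 − $1,482 = $5,918. total $7,412 + $5,918 = $13,330
Yuki ($136,900): Childcare Subsidy: base = 4 × $3,298 = $13,192. $136,900 is at or below the $186,500 threshold, so the full $13,192 applies. Earned Income Credit: $136,900 is at or below the $351,600 threshold, so the full $7,400 applies. total $13,192 + $7,400 = $20,592
Difference: |$13,330 − $20,592| = $7,262.

$7,262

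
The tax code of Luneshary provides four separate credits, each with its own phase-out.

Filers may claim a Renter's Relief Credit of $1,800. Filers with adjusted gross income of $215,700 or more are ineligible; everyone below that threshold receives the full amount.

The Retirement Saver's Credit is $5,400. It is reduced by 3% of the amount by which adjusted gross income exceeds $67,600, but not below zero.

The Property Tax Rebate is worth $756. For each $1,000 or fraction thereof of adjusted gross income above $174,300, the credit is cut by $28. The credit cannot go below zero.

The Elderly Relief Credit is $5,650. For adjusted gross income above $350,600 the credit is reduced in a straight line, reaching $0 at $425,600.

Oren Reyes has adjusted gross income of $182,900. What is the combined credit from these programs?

Renter's Relief Credit: $182,900 is below the $215,700 cutoff, so the full $1,800 applies.
Retirement Saver's Credit: 3% of the $115,300 excess over $67,600 is $3,459; credit = $5,400 − $3,459 = $1,941.
Property Tax Rebate: income exceeds $174,300 by $8,600, which is 9 full-or-partial $1,000 increments; reduction = 9 × $28 = $252, leaving $504.
Elderly Relief Credit: $182,900 is at or below the $350,600 threshold, so the full $5,650 applies.
Total: $1,800 + $1,941 + $504 + $5,650 = $9,895.

$9,895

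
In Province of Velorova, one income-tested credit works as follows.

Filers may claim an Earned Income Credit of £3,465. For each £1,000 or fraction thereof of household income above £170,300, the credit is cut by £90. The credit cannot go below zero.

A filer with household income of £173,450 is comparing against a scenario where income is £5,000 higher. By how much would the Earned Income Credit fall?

At £173,450 — income exceeds £170,300 by £3,150, which is 4 full-or-partial £1,000 increments; reduction = 4 × £90 = £360, leaving £3,105.
At £178,450 — income exceeds £170,300 by £8,150, which is 9 full-or-partial £1,000 increments; reduction = 9 × £90 = £810, leaving £2,655.
Lost: £3,105 − £2,655 = £450.

£450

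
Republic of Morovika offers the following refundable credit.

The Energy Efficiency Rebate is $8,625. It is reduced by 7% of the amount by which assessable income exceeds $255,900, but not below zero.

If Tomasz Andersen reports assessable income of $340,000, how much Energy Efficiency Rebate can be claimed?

Energy Efficiency Rebate: 7% of the $84,100 excess over $255,900 is $5,887; credit = $8,625 − $5,887 = $2,738.

$2,738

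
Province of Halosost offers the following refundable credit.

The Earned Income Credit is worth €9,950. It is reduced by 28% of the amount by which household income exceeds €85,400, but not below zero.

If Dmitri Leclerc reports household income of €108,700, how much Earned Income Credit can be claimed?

€3,426

Earned Income Credit: 28% of the €23,300 excess over €85,400 is €6,524; credit = €9,950 − €6,524 = €3,426.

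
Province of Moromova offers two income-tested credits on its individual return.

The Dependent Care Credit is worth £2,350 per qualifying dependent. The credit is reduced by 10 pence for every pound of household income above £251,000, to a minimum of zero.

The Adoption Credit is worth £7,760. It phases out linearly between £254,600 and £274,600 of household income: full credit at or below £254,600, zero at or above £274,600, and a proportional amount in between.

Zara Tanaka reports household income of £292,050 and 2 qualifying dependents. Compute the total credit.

Dependent Care Credit: base = 2 × £2,350 = £4,700. 10% of the £41,050 excess over £251,000 is £4,105; credit = £4,700 − £4,105 = £595.
Adoption Credit: £292,050 is at or above £274,600, so the credit is £0.
Total: £595 + £0 = £595.

£595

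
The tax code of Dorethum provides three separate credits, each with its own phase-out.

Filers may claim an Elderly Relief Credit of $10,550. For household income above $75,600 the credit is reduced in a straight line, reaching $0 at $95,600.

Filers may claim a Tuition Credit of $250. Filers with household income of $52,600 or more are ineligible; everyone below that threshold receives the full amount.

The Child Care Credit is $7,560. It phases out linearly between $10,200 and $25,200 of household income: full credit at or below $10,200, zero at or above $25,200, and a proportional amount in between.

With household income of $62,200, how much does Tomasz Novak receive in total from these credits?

Elderly Relief Credit: $62,200 is at or below the $75,600 threshold, so the full $10,550 applies.
Tuition Credit: $62,200 meets or exceeds the $52,600 cutoff, so the credit is $0.
Child Care Credit: $62,200 is at or above $25,200, so the credit is $0.
Total: $10,550 + $0 + $0 = $10,550.

$10,550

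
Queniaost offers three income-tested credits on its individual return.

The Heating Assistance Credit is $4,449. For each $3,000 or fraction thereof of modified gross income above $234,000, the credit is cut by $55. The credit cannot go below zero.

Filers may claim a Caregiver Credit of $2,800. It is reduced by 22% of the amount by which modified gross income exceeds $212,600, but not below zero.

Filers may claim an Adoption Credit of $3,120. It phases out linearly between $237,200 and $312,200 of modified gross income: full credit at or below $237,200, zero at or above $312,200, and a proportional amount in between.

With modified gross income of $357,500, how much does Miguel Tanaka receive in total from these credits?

Heating Assistance Credit: income exceeds $234,000 by $123,500, which is 42 full-or-partial $3,000 increments; reduction = 42 × $55 = $2,310, leaving $2,139.
Caregiver Credit: 22% of the $144,900 excess over $212,600 is $31,878 ≥ base, so the credit is $0.
Adoption Credit: $357,500 is at or above $312,200, so the credit is $0.
Total: $2,139 + $0 + $0 = $2,139.

$2,139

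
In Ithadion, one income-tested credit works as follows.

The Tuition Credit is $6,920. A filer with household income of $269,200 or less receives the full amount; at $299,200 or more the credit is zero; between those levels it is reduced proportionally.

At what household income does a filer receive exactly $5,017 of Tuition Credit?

$277,450

$5,017 is 5,017/6,920 of the full $6,920, so 1,903/6,920 of the $30,000 range has been used: income = $269,200 + $30,000 × 1,903/6,920 = $277,450.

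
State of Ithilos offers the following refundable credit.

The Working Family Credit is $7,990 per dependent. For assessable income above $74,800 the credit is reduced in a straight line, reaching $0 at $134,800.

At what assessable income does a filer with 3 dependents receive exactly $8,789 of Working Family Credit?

Full credit = 3 × $7,990 = $23,970.
$8,789 is 8,789/23,970 of the full $23,970, so 15,181/23,970 of the $60,000 range has been used: income = $74,800 + $60,000 × 15,181/23,970 = $112,800.

$112,800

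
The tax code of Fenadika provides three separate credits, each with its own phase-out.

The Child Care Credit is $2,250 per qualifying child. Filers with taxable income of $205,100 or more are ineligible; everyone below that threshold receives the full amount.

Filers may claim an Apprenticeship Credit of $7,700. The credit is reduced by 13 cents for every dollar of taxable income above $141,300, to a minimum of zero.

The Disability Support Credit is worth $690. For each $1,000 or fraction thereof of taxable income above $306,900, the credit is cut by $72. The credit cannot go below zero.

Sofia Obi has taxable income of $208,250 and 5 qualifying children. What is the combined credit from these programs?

Child Care Credit: base = 5 × $2,250 = $11,250. $208,250 meets or exceeds the $205,100 cutoff, so the credit is $0.
Apprenticeship Credit: 13% of the $66,950 excess over $141,300 is $8,703.50 ≥ base, so the credit is $0.
Disability Support Credit: $208,250 is at or below the $306,900 threshold, so the full $690 applies.
Total: $0 + $0 + $690 = $690.

$690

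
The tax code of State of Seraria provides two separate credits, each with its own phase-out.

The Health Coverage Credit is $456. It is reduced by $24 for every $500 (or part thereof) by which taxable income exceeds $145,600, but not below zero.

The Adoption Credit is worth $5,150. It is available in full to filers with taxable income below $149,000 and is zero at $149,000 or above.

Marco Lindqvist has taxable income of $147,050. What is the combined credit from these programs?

Health Coverage Credit: income exceeds $145,600 by $1,450, which is 3 full-or-partial $500 increments; reduction = 3 × $24 = $72, leaving $384.
Adoption Credit: $147,050 is below the $149,000 cutoff, so the full $5,150 applies.
Total: $384 + $5,150 = $5,534.

$5,534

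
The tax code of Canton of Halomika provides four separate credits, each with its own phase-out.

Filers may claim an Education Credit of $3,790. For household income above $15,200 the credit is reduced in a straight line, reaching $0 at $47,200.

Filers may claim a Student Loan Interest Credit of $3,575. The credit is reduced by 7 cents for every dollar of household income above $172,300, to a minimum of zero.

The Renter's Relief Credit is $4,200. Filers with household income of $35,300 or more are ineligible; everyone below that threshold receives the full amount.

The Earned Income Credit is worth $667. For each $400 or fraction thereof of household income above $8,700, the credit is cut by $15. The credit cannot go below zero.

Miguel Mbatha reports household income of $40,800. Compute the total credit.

Education Credit: $40,800 is $25,600 into a $32,000 phase-out range, leaving 6,400/32,000 of the credit: $3,790 × 6,400/32,000 = $758.
Student Loan Interest Credit: $40,800 is at or below the $172,300 threshold, so the full $3,575 applies.
Renter's Relief Credit: $40,800 meets or exceeds the $35,300 cutoff, so the credit is $0.
Earned Income Credit: income exceeds $8,700 by $32,100 → 81 increments × $15 = $1,215 ≥ base, so the credit is $0.
Total: $758 + $3,575 + $0 + $0 = $4,333.

$4,333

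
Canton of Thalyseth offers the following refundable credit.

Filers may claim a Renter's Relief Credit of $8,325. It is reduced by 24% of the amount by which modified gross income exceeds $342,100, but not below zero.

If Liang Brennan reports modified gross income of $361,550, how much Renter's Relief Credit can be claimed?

$3,657

Renter's Relief Credit: 24% of the $19,450 excess over $342,100 is $4,668; credit = $8,325 − $4,668 = $3,657.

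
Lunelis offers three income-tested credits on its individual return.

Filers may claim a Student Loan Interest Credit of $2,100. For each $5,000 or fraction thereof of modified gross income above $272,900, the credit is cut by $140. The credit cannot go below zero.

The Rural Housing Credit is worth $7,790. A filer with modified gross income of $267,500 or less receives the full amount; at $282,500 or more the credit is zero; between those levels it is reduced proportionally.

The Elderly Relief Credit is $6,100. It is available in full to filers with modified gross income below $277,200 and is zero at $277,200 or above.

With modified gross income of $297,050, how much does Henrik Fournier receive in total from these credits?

$1,400

Student Loan Interest Credit: income exceeds $272,900 by $24,150, which is 5 full-or-partial $5,000 increments; reduction = 5 × $140 = $700, leaving $1,400.
Rural Housing Credit: $297,050 is at or above $282,500, so the credit is $0.
Elderly Relief Credit: $297,050 meets or exceeds the $277,200 cutoff, so the credit is $0.
Total: $1,400 + $0 + $0 = $1,400.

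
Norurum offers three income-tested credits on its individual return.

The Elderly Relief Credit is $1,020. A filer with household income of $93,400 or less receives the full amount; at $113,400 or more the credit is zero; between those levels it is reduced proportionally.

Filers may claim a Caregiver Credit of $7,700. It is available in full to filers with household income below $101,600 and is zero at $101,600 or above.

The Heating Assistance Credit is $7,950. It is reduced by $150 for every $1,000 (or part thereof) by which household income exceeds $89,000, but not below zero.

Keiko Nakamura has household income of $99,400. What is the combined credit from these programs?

$14,714

Elderly Relief Credit: $99,400 is $6,000 into a $20,000 phase-out range, leaving 14,000/20,000 of the credit: $1,020 × 14,000/20,000 = $714.
Caregiver Credit: $99,400 is below the $101,600 cutoff, so the full $7,700 applies.
Heating Assistance Credit: income exceeds $89,000 by $10,400, which is 11 full-or-partial $1,000 increments; reduction = 11 × $150 = $1,650, leaving $6,300.
Total: $714 + $7,700 + $6,300 = $14,714.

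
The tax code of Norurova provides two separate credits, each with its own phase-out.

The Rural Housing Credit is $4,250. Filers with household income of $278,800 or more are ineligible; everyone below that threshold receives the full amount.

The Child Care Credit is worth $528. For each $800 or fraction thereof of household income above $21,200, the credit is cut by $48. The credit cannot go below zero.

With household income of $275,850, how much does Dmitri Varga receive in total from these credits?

Rural Housing Credit: $275,850 is below the $278,800 cutoff, so the full $4,250 applies.
Child Care Credit: income exceeds $21,200 by $254,650 → 319 increments × $48 = $15,312 ≥ base, so the credit is $0.
Total: $4,250 + $0 = $4,250.

$4,250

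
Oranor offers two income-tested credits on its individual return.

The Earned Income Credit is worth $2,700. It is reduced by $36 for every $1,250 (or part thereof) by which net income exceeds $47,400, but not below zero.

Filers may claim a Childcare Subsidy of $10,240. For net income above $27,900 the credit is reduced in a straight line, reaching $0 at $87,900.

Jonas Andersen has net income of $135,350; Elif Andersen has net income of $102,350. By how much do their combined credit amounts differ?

Jonas ($135,350): Earned Income Credit: income exceeds $47,400 by $87,950, which is 71 full-or-partial $1,250 increments; reduction = 71 × $36 = $2,556, leaving $144. Childcare Subsidy: $135,350 is at or above $87,900, so the credit is $0. total $144 + $0 = $144
Elif ($102,350): Earned Income Credit: income exceeds $47,400 by $54,950, which is 44 full-or-partial $1,250 increments; reduction = 44 × $36 = $1,584, leaving $1,116. Childcare Subsidy: $102,350 is at or above $87,900, so the credit is $0. total $1,116 + $0 = $1,116
Difference: |$144 − $1,116| = $972.

$972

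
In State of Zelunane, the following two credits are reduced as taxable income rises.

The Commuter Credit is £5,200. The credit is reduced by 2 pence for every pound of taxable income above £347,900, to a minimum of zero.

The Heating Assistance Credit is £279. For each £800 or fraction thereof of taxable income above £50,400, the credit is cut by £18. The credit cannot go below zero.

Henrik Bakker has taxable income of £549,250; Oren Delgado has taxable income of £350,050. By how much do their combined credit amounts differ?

£3,984

Henrik (£549,250): Commuter Credit: 2% of the £201,350 excess over £347,900 is £4,027; credit = £5,200 − £4,027 = £1,173. Heating Assistance Credit: income exceeds £50,400 by £498,850 → 624 increments × £18 = £11,232 ≥ base, so the credit is £0. total £1,173 + £0 = £1,173
Oren (£350,050): Commuter Credit: 2% of the £2,150 excess over £347,900 is £43; credit = £5,200 − £43 = £5,157. Heating Assistance Credit: income exceeds £50,400 by £299,650 → 375 increments × £18 = £6,750 ≥ base, so the credit is £0. total £5,157 + £0 = £5,157
Difference: |£1,173 − £5,157| = £3,984.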